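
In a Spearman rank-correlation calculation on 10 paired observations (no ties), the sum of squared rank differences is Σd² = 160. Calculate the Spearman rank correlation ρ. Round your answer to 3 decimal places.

0.030

ρ = 1 − 6Σd² / [n(n²−1)] = 1 − 6×160 / (10×99)
  = 1 − 960/990 = 1 − 0.9697 ≈ 0.030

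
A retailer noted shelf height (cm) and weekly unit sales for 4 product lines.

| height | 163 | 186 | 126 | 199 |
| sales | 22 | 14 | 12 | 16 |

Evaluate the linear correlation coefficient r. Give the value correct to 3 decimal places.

n = 4, Σx = 674, Σy = 64, Σx² = 116642, Σy² = 1080, Σxy = 10886
nΣxy − ΣxΣy = 43544 − 43136 = 408
nΣx² − (Σx)² = 466568 − 454276 = 12292; nΣy² − (Σy)² = 4320 − 4096 = 224
r = 408 / √(12292 × 224) = 408 / 1659.3396 ≈ 0.246

0.246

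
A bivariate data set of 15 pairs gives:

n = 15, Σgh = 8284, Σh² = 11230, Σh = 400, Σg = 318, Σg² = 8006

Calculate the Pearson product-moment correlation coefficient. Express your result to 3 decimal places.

r = (nΣgh − ΣgΣh) / √[(nΣg² − (Σg)²)(nΣh² − (Σh)²)]
Numerator: 15×8284 − 318×400 = -2940
Denominator: √[(120090 − 101124)(168450 − 160000)] = √[18966 × 8450] = 12659.4905
r = -2940 / 12659.4905 ≈ -0.232

-0.232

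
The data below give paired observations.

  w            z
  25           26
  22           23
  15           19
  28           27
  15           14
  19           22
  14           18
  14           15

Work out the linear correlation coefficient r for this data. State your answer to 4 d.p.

n = 8, Σw = 152, Σz = 164, Σw² = 3096, Σz² = 3524, Σwz = 3287
nΣwz − ΣwΣz = 26296 − 24928 = 1368
nΣw² − (Σw)² = 24768 − 23104 = 1664; nΣz² − (Σz)² = 28192 − 26896 = 1296
r = 1368 / √(1664 × 1296) = 1368 / 1468.5176 ≈ 0.9316

0.9316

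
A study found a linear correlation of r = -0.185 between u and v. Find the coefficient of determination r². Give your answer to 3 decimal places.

0.034

r² = (-0.185)² = 0.034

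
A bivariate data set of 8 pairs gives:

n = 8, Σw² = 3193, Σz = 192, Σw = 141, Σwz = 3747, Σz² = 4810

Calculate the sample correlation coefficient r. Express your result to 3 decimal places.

0.960

r = (nΣwz − ΣwΣz) / √[(nΣw² − (Σw)²)(nΣz² − (Σz)²)]
Numerator: 8×3747 − 141×192 = 2904
Denominator: √[(25544 − 19881)(38480 − 36864)] = √[5663 × 1616] = 3025.1294
r = 2904 / 3025.1294 ≈ 0.960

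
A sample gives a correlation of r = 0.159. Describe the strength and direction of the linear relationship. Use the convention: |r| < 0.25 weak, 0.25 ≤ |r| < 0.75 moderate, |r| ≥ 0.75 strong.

weak positive

r = 0.159 > 0 so the relationship is positive.
|r| = 0.159, which falls in the weak range.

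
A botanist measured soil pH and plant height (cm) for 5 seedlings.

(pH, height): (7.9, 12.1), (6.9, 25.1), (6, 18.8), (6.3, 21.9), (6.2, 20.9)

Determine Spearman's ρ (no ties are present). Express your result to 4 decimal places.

Rank pH: 5, 4, 1, 3, 2
Rank height: 1, 5, 2, 4, 3
d = rank(pH) − rank(height): 4, -1, -1, -1, -1; Σd² = 20
ρ = 1 − 6Σd² / [n(n²−1)] = 1 − 6×20 / (5×24) = 1 − 120/120 ≈ 0.0000

0.0000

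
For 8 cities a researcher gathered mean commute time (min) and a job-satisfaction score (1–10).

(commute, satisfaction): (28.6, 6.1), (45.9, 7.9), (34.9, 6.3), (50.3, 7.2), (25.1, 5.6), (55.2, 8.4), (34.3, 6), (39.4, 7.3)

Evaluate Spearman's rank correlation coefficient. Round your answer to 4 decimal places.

Rank commute: 2, 6, 4, 7, 1, 8, 3, 5
Rank satisfaction: 3, 7, 4, 5, 1, 8, 2, 6
d = rank(commute) − rank(satisfaction): -1, -1, 0, 2, 0, 0, 1, -1; Σd² = 8
ρ = 1 − 6Σd² / [n(n²−1)] = 1 − 6×8 / (8×63) = 1 − 48/504 ≈ 0.9048

0.9048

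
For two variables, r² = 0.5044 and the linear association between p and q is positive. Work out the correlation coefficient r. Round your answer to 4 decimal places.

0.7102

|r| = √0.5044 = 0.7102
The association is positive, so r = 0.7102.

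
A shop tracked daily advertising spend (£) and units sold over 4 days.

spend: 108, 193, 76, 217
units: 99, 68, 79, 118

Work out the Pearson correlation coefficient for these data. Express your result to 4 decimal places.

n = 4, Σx = 594, Σy = 364, Σx² = 101778, Σy² = 34590, Σxy = 55426
nΣxy − ΣxΣy = 221704 − 216216 = 5488
nΣx² − (Σx)² = 407112 − 352836 = 54276; nΣy² − (Σy)² = 138360 − 132496 = 5864
r = 5488 / √(54276 × 5864) = 5488 / 17840.2484 ≈ 0.3076

0.3076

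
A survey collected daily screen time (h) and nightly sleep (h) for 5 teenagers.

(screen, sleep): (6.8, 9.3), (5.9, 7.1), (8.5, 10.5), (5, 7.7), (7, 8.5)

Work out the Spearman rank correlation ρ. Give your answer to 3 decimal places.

0.800

Rank screen: 3, 2, 5, 1, 4
Rank sleep: 4, 1, 5, 2, 3
d = rank(screen) − rank(sleep): -1, 1, 0, -1, 1; Σd² = 4
ρ = 1 − 6Σd² / [n(n²−1)] = 1 − 6×4 / (5×24) = 1 − 24/120 ≈ 0.800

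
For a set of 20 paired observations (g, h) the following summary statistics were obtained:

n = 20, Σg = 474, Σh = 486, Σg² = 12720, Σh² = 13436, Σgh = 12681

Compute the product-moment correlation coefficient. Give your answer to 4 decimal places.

r = (nΣgh − ΣgΣh) / √[(nΣg² − (Σg)²)(nΣh² − (Σh)²)]
Numerator: 20×12681 − 474×486 = 23256
Denominator: √[(254400 − 224676)(268720 − 236196)] = √[29724 × 32524] = 31092.4971
r = 23256 / 31092.4971 ≈ 0.7480

0.7480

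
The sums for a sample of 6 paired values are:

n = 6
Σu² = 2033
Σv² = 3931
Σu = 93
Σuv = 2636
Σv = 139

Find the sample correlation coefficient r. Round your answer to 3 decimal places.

r = (nΣuv − ΣuΣv) / √[(nΣu² − (Σu)²)(nΣv² − (Σv)²)]
Numerator: 6×2636 − 93×139 = 2889
Denominator: √[(12198 − 8649)(23586 − 19321)] = √[3549 × 4265] = 3890.5636
r = 2889 / 3890.5636 ≈ 0.743

0.743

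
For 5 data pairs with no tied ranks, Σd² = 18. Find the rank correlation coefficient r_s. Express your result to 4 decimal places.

0.1000

ρ = 1 − 6Σd² / [n(n²−1)] = 1 − 6×18 / (5×24)
  = 1 − 108/120 = 1 − 0.90000 ≈ 0.1000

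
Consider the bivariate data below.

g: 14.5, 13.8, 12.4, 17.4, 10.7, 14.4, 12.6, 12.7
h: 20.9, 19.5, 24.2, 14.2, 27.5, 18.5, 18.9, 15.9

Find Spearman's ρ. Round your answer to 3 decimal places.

-0.643

Rank g: 7, 5, 2, 8, 1, 6, 3, 4
Rank h: 6, 5, 7, 1, 8, 3, 4, 2
d = rank(g) − rank(h): 1, 0, -5, 7, -7, 3, -1, 2; Σd² = 138
ρ = 1 − 6Σd² / [n(n²−1)] = 1 − 6×138 / (8×63) = 1 − 828/504 ≈ -0.643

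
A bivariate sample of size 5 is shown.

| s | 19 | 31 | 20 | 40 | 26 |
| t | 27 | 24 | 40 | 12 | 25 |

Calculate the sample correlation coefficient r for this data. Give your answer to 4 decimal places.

n = 5, Σs = 136, Σt = 128, Σs² = 3998, Σt² = 3674, Σst = 3187
nΣst − ΣsΣt = 15935 − 17408 = -1473
nΣs² − (Σs)² = 19990 − 18496 = 1494; nΣt² − (Σt)² = 18370 − 16384 = 1986
r = -1473 / √(1494 × 1986) = -1473 / 1722.5226 ≈ -0.8551

-0.8551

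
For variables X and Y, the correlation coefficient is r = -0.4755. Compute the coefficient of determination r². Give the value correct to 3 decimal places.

0.226

r² = (-0.4755)² = 0.226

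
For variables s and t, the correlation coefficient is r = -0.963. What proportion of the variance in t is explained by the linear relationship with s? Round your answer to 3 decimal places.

0.927

r² = (-0.963)² = 0.927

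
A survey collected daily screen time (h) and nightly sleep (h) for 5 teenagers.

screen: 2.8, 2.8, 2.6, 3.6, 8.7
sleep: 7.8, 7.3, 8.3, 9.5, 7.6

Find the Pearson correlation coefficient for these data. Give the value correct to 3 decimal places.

-0.208

n = 5, Σx = 20.5, Σy = 40.5, Σx² = 111.09, Σy² = 331.03, Σxy = 164.18
nΣxy − ΣxΣy = 820.9 − 830.25 = -9.35
nΣx² − (Σx)² = 555.45 − 420.25 = 135.2; nΣy² − (Σy)² = 1655.15 − 1640.25 = 14.9
r = -9.35 / √(135.2 × 14.9) = -9.35 / 44.8830 ≈ -0.208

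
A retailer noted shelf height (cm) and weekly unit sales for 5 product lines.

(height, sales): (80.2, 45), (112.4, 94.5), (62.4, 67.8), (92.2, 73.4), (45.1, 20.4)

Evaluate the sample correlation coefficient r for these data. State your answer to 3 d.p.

n = 5, Σx = 392.3, Σy = 301.1, Σx² = 33494.41, Σy² = 21355.81, Σxy = 26149.04
nΣxy − ΣxΣy = 130745.2 − 118121.53 = 12623.67
nΣx² − (Σx)² = 167472.05 − 153899.29 = 13572.76; nΣy² − (Σy)² = 106779.05 − 90661.21 = 16117.84
r = 12623.67 / √(13572.76 × 16117.84) = 12623.67 / 14790.6583 ≈ 0.853

0.853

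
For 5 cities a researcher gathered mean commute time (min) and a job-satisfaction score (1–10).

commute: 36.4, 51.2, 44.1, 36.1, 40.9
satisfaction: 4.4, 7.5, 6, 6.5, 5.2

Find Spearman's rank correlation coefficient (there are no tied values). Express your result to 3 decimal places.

Rank commute: 2, 5, 4, 1, 3
Rank satisfaction: 1, 5, 3, 4, 2
d = rank(commute) − rank(satisfaction): 1, 0, 1, -3, 1; Σd² = 12
ρ = 1 − 6Σd² / [n(n²−1)] = 1 − 6×12 / (5×24) = 1 − 72/120 ≈ 0.400

0.400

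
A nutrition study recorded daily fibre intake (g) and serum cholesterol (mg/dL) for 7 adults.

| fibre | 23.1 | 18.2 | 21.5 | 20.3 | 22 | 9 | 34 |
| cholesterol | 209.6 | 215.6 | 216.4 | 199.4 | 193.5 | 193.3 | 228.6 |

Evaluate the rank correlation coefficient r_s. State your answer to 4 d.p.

Rank fibre: 6, 2, 4, 3, 5, 1, 7
Rank cholesterol: 4, 5, 6, 3, 2, 1, 7
d = rank(fibre) − rank(cholesterol): 2, -3, -2, 0, 3, 0, 0; Σd² = 26
ρ = 1 − 6Σd² / [n(n²−1)] = 1 − 6×26 / (7×48) = 1 − 156/336 ≈ 0.5357

0.5357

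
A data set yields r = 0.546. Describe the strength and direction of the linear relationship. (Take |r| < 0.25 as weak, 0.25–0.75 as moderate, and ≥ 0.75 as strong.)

moderate positive

r = 0.546 > 0 so the relationship is positive.
|r| = 0.546, which falls in the moderate range.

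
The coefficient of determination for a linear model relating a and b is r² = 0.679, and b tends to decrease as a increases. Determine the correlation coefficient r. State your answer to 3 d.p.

-0.824

|r| = √0.679 = 0.824
The association is negative, so r = −0.824.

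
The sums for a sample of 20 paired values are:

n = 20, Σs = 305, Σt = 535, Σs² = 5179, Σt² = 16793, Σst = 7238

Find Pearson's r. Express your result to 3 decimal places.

-0.805

r = (nΣst − ΣsΣt) / √[(nΣs² − (Σs)²)(nΣt² − (Σt)²)]
Numerator: 20×7238 − 305×535 = -18415
Denominator: √[(103580 − 93025)(335860 − 286225)] = √[10555 × 49635] = 22888.8057
r = -18415 / 22888.8057 ≈ -0.805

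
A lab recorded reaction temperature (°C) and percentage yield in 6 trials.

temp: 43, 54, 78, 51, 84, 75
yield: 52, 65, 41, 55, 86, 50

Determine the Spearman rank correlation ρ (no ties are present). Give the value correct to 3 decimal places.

0.086

Rank temp: 1, 3, 5, 2, 6, 4
Rank yield: 3, 5, 1, 4, 6, 2
d = rank(temp) − rank(yield): -2, -2, 4, -2, 0, 2; Σd² = 32
ρ = 1 − 6Σd² / [n(n²−1)] = 1 − 6×32 / (6×35) = 1 − 192/210 ≈ 0.086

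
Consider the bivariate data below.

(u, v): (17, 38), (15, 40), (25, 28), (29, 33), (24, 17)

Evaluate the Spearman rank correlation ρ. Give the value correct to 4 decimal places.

-0.6000

Rank u: 2, 1, 4, 5, 3
Rank v: 4, 5, 2, 3, 1
d = rank(u) − rank(v): -2, -4, 2, 2, 2; Σd² = 32
ρ = 1 − 6Σd² / [n(n²−1)] = 1 − 6×32 / (5×24) = 1 − 192/120 ≈ -0.6000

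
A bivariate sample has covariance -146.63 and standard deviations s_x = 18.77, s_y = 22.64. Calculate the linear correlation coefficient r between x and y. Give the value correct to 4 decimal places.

r = Cov(x,y) / (s_x · s_y) = -146.63 / (18.77 × 22.64)
  = -146.63 / 424.9528 ≈ -0.3451

-0.3451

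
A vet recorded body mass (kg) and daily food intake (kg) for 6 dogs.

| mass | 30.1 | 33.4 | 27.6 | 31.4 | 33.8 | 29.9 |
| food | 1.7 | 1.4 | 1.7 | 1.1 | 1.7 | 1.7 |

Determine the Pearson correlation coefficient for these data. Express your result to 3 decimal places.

n = 6, Σx = 186.2, Σy = 9.3, Σx² = 5805.74, Σy² = 14.73, Σxy = 287.68
nΣxy − ΣxΣy = 1726.08 − 1731.66 = -5.58
nΣx² − (Σx)² = 34834.44 − 34670.44 = 164; nΣy² − (Σy)² = 88.38 − 86.49 = 1.89
r = -5.58 / √(164 × 1.89) = -5.58 / 17.6057 ≈ -0.317

-0.317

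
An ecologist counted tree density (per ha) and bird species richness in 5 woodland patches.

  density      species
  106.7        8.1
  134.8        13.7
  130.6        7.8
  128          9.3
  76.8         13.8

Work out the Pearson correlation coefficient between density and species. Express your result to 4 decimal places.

n = 5, Σx = 576.9, Σy = 52.7, Σx² = 68894.53, Σy² = 591.07, Σxy = 5979.95
nΣxy − ΣxΣy = 29899.75 − 30402.63 = -502.88
nΣx² − (Σx)² = 344472.65 − 332813.61 = 11659.04; nΣy² − (Σy)² = 2955.35 − 2777.29 = 178.06
r = -502.88 / √(11659.04 × 178.06) = -502.88 / 1440.8361 ≈ -0.3490

-0.3490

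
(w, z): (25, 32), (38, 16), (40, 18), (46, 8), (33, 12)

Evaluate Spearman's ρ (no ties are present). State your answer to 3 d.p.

Rank w: 1, 3, 4, 5, 2
Rank z: 5, 3, 4, 1, 2
d = rank(w) − rank(z): -4, 0, 0, 4, 0; Σd² = 32
ρ = 1 − 6Σd² / [n(n²−1)] = 1 − 6×32 / (5×24) = 1 − 192/120 ≈ -0.600

-0.600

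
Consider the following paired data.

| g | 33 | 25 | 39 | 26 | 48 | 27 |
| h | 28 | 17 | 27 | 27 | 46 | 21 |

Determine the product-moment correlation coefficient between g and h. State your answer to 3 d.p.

0.890

n = 6, Σg = 198, Σh = 166, Σg² = 6944, Σh² = 5088, Σgh = 5879
nΣgh − ΣgΣh = 35274 − 32868 = 2406
nΣg² − (Σg)² = 41664 − 39204 = 2460; nΣh² − (Σh)² = 30528 − 27556 = 2972
r = 2406 / √(2460 × 2972) = 2406 / 2703.9083 ≈ 0.890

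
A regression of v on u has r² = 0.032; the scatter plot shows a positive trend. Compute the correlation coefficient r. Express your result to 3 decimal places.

0.179

|r| = √0.032 = 0.179
The association is positive, so r = 0.179.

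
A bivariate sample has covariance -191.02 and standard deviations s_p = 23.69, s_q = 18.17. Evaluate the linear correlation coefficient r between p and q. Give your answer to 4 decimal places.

-0.4438

r = Cov(p,q) / (s_p · s_q) = -191.02 / (23.69 × 18.17)
  = -191.02 / 430.4473 ≈ -0.4438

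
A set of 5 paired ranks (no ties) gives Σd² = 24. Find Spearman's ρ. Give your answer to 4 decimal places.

ρ = 1 − 6Σd² / [n(n²−1)] = 1 − 6×24 / (5×24)
  = 1 − 144/120 = 1 − 1.20000 ≈ -0.2000

-0.2000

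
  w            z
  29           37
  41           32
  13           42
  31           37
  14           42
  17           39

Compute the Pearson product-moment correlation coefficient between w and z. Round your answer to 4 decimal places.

n = 6, Σw = 145, Σz = 229, Σw² = 4137, Σz² = 8811, Σwz = 5329
nΣwz − ΣwΣz = 31974 − 33205 = -1231
nΣw² − (Σw)² = 24822 − 21025 = 3797; nΣz² − (Σz)² = 52866 − 52441 = 425
r = -1231 / √(3797 × 425) = -1231 / 1270.3248 ≈ -0.9690

-0.9690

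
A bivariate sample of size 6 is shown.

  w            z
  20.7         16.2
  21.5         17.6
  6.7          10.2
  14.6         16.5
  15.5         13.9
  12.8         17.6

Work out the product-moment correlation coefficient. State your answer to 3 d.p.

0.721

n = 6, Σw = 91.8, Σz = 92, Σw² = 1552.88, Σz² = 1451.46, Σwz = 1463.71
nΣwz − ΣwΣz = 8782.26 − 8445.6 = 336.66
nΣw² − (Σw)² = 9317.28 − 8427.24 = 890.04; nΣz² − (Σz)² = 8708.76 − 8464 = 244.76
r = 336.66 / √(890.04 × 244.76) = 336.66 / 466.7400 ≈ 0.721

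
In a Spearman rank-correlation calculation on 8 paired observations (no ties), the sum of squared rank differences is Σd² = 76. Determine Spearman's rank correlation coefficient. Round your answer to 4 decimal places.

ρ = 1 − 6Σd² / [n(n²−1)] = 1 − 6×76 / (8×63)
  = 1 − 456/504 = 1 − 0.90476 ≈ 0.0952

0.0952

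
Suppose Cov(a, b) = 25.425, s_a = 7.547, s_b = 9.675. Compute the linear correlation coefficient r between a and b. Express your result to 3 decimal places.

r = Cov(a,b) / (s_a · s_b) = 25.425 / (7.547 × 9.675)
  = 25.425 / 73.0172 ≈ 0.348

0.348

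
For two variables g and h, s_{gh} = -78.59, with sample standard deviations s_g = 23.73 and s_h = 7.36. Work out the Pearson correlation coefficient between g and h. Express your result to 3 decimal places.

-0.450

r = Cov(g,h) / (s_g · s_h) = -78.59 / (23.73 × 7.36)
  = -78.59 / 174.6528 ≈ -0.450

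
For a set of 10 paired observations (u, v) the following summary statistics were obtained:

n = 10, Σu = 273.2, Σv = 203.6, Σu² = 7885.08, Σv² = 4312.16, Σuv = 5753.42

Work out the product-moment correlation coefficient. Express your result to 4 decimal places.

r = (nΣuv − ΣuΣv) / √[(nΣu² − (Σu)²)(nΣv² − (Σv)²)]
Numerator: 10×5753.42 − 273.2×203.6 = 1910.68
Denominator: √[(78850.8 − 74638.24)(43121.6 − 41452.96)] = √[4212.56 × 1668.64] = 2651.2725
r = 1910.68 / 2651.2725 ≈ 0.7207

0.7207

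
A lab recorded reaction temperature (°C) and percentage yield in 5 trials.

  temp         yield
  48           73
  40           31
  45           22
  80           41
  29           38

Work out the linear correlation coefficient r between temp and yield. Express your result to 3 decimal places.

n = 5, Σx = 242, Σy = 205, Σx² = 13170, Σy² = 9899, Σxy = 10116
nΣxy − ΣxΣy = 50580 − 49610 = 970
nΣx² − (Σx)² = 65850 − 58564 = 7286; nΣy² − (Σy)² = 49495 − 42025 = 7470
r = 970 / √(7286 × 7470) = 970 / 7377.4264 ≈ 0.131

0.131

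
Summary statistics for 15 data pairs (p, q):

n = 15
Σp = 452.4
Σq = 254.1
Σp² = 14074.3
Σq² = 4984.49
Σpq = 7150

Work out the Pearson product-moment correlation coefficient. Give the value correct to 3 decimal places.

r = (nΣpq − ΣpΣq) / √[(nΣp² − (Σp)²)(nΣq² − (Σq)²)]
Numerator: 15×7150 − 452.4×254.1 = -7704.84
Denominator: √[(211114.5 − 204665.76)(74767.35 − 64566.81)] = √[6448.74 × 10200.54] = 8110.5259
r = -7704.84 / 8110.5259 ≈ -0.950

-0.950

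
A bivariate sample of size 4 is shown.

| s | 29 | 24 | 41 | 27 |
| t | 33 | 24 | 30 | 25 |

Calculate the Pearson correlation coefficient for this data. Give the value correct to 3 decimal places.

0.527

n = 4, Σs = 121, Σt = 112, Σs² = 3827, Σt² = 3190, Σst = 3438
nΣst − ΣsΣt = 13752 − 13552 = 200
nΣs² − (Σs)² = 15308 − 14641 = 667; nΣt² − (Σt)² = 12760 − 12544 = 216
r = 200 / √(667 × 216) = 200 / 379.5682 ≈ 0.527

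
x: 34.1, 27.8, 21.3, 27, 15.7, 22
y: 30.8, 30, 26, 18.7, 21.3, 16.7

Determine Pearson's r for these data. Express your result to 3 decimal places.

0.571

n = 6, Σx = 147.9, Σy = 143.5, Σx² = 3848.83, Σy² = 3606.91, Σxy = 3644.79
nΣxy − ΣxΣy = 21868.74 − 21223.65 = 645.09
nΣx² − (Σx)² = 23092.98 − 21874.41 = 1218.57; nΣy² − (Σy)² = 21641.46 − 20592.25 = 1049.21
r = 645.09 / √(1218.57 × 1049.21) = 645.09 / 1130.7236 ≈ 0.571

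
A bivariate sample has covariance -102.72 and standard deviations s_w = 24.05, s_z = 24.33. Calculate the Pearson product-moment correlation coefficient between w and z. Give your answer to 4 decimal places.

r = Cov(w,z) / (s_w · s_z) = -102.72 / (24.05 × 24.33)
  = -102.72 / 585.1365 ≈ -0.1755

-0.1755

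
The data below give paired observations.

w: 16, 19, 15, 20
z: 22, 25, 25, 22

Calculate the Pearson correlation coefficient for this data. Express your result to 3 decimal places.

n = 4, Σw = 70, Σz = 94, Σw² = 1242, Σz² = 2218, Σwz = 1642
nΣwz − ΣwΣz = 6568 − 6580 = -12
nΣw² − (Σw)² = 4968 − 4900 = 68; nΣz² − (Σz)² = 8872 − 8836 = 36
r = -12 / √(68 × 36) = -12 / 49.4773 ≈ -0.243

-0.243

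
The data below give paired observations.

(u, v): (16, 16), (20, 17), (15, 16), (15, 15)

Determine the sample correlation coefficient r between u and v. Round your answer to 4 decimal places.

0.8575

n = 4, Σu = 66, Σv = 64, Σu² = 1106, Σv² = 1026, Σuv = 1061
nΣuv − ΣuΣv = 4244 − 4224 = 20
nΣu² − (Σu)² = 4424 − 4356 = 68; nΣv² − (Σv)² = 4104 − 4096 = 8
r = 20 / √(68 × 8) = 20 / 23.3238 ≈ 0.8575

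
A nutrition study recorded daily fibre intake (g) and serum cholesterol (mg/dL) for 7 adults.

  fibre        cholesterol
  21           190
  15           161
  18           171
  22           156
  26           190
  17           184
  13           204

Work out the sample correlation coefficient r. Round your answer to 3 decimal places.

-0.107

n = 7, Σx = 132, Σy = 1256, Σx² = 2608, Σy² = 227170, Σxy = 23635
nΣxy − ΣxΣy = 165445 − 165792 = -347
nΣx² − (Σx)² = 18256 − 17424 = 832; nΣy² − (Σy)² = 1590190 − 1577536 = 12654
r = -347 / √(832 × 12654) = -347 / 3244.7077 ≈ -0.107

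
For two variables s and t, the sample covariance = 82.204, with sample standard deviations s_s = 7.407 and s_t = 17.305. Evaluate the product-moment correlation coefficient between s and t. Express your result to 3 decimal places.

r = Cov(s,t) / (s_s · s_t) = 82.204 / (7.407 × 17.305)
  = 82.204 / 128.1781 ≈ 0.641

0.641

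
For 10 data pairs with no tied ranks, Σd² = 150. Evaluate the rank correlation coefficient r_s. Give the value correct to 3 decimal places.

0.091

ρ = 1 − 6Σd² / [n(n²−1)] = 1 − 6×150 / (10×99)
  = 1 − 900/990 = 1 − 0.9091 ≈ 0.091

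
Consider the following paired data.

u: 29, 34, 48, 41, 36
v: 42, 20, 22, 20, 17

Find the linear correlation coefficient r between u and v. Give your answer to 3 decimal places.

n = 5, Σu = 188, Σv = 121, Σu² = 7278, Σv² = 3337, Σuv = 4386
nΣuv − ΣuΣv = 21930 − 22748 = -818
nΣu² − (Σu)² = 36390 − 35344 = 1046; nΣv² − (Σv)² = 16685 − 14641 = 2044
r = -818 / √(1046 × 2044) = -818 / 1462.1983 ≈ -0.559

-0.559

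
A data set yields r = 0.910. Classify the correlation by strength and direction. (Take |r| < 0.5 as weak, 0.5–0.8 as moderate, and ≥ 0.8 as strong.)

r = 0.910 > 0 so the relationship is positive.
|r| = 0.910, which falls in the strong range.

strong positive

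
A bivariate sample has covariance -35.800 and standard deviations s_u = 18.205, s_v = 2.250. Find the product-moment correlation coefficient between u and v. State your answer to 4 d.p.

r = Cov(u,v) / (s_u · s_v) = -35.800 / (18.205 × 2.250)
  = -35.800 / 40.9612 ≈ -0.8740

-0.8740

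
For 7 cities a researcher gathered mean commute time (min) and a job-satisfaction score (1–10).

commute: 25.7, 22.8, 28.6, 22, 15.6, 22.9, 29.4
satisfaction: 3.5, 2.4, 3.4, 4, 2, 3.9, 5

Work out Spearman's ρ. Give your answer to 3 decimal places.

Rank commute: 5, 3, 6, 2, 1, 4, 7
Rank satisfaction: 4, 2, 3, 6, 1, 5, 7
d = rank(commute) − rank(satisfaction): 1, 1, 3, -4, 0, -1, 0; Σd² = 28
ρ = 1 − 6Σd² / [n(n²−1)] = 1 − 6×28 / (7×48) = 1 − 168/336 ≈ 0.500

0.500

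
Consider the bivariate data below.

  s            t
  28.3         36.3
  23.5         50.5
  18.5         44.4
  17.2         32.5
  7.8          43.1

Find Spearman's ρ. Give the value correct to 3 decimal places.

Rank s: 5, 4, 3, 2, 1
Rank t: 2, 5, 4, 1, 3
d = rank(s) − rank(t): 3, -1, -1, 1, -2; Σd² = 16
ρ = 1 − 6Σd² / [n(n²−1)] = 1 − 6×16 / (5×24) = 1 − 96/120 ≈ 0.200

0.200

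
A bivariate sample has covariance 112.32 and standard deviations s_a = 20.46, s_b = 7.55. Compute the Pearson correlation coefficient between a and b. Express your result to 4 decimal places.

r = Cov(a,b) / (s_a · s_b) = 112.32 / (20.46 × 7.55)
  = 112.32 / 154.4730 ≈ 0.7271

0.7271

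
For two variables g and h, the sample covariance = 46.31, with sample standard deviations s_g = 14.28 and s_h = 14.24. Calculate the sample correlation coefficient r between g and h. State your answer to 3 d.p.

r = Cov(g,h) / (s_g · s_h) = 46.31 / (14.28 × 14.24)
  = 46.31 / 203.3472 ≈ 0.228

0.228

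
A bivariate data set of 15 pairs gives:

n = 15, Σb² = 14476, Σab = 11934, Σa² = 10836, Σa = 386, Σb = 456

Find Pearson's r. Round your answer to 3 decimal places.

0.268

r = (nΣab − ΣaΣb) / √[(nΣa² − (Σa)²)(nΣb² − (Σb)²)]
Numerator: 15×11934 − 386×456 = 2994
Denominator: √[(162540 − 148996)(217140 − 207936)] = √[13544 × 9204] = 11165.0784
r = 2994 / 11165.0784 ≈ 0.268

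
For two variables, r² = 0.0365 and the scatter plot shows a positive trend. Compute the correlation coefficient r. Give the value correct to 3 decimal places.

|r| = √0.0365 = 0.191
The association is positive, so r = 0.191.

0.191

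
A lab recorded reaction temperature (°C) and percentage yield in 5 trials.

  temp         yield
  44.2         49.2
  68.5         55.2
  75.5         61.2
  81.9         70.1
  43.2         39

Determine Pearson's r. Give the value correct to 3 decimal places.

n = 5, Σx = 313.3, Σy = 274.7, Σx² = 20919.99, Σy² = 15648.13, Σxy = 18002.43
nΣxy − ΣxΣy = 90012.15 − 86063.51 = 3948.64
nΣx² − (Σx)² = 104599.95 − 98156.89 = 6443.06; nΣy² − (Σy)² = 78240.65 − 75460.09 = 2780.56
r = 3948.64 / √(6443.06 × 2780.56) = 3948.64 / 4232.6487 ≈ 0.933

0.933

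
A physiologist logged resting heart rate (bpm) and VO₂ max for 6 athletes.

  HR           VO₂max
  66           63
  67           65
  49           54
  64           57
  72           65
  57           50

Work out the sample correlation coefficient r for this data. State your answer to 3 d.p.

n = 6, Σx = 375, Σy = 354, Σx² = 23775, Σy² = 21084, Σxy = 22337
nΣxy − ΣxΣy = 134022 − 132750 = 1272
nΣx² − (Σx)² = 142650 − 140625 = 2025; nΣy² − (Σy)² = 126504 − 125316 = 1188
r = 1272 / √(2025 × 1188) = 1272 / 1551.0319 ≈ 0.820

0.820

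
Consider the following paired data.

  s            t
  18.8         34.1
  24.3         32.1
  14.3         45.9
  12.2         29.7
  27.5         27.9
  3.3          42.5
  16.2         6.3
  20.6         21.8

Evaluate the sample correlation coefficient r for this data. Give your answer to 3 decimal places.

-0.342

n = 8, Σs = 137.2, Σt = 240.3, Σs² = 2751.2, Σt² = 8281.71, Σst = 3898.46
nΣst − ΣsΣt = 31187.68 − 32969.16 = -1781.48
nΣs² − (Σs)² = 22009.6 − 18823.84 = 3185.76; nΣt² − (Σt)² = 66253.68 − 57744.09 = 8509.59
r = -1781.48 / √(3185.76 × 8509.59) = -1781.48 / 5206.6795 ≈ -0.342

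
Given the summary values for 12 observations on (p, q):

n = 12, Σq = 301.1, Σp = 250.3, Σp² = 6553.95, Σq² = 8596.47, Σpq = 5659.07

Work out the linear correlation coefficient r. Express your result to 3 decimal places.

r = (nΣpq − ΣpΣq) / √[(nΣp² − (Σp)²)(nΣq² − (Σq)²)]
Numerator: 12×5659.07 − 250.3×301.1 = -7456.49
Denominator: √[(78647.4 − 62650.09)(103157.64 − 90661.21)] = √[15997.31 × 12496.43] = 14138.9273
r = -7456.49 / 14138.9273 ≈ -0.527

-0.527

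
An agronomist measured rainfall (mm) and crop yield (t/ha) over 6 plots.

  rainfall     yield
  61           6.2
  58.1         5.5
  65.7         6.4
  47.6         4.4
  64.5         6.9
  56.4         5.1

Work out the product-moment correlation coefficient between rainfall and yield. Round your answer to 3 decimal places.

0.951

n = 6, Σx = 353.3, Σy = 34.5, Σx² = 21020.07, Σy² = 202.63, Σxy = 2060.36
nΣxy − ΣxΣy = 12362.16 − 12188.85 = 173.31
nΣx² − (Σx)² = 126120.42 − 124820.89 = 1299.53; nΣy² − (Σy)² = 1215.78 − 1190.25 = 25.53
r = 173.31 / √(1299.53 × 25.53) = 173.31 / 182.1455 ≈ 0.951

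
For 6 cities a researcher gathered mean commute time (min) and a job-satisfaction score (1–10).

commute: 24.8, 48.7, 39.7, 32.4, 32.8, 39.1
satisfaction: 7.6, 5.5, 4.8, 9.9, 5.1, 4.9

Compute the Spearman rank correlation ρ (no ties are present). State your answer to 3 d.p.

Rank commute: 1, 6, 5, 2, 3, 4
Rank satisfaction: 5, 4, 1, 6, 3, 2
d = rank(commute) − rank(satisfaction): -4, 2, 4, -4, 0, 2; Σd² = 56
ρ = 1 − 6Σd² / [n(n²−1)] = 1 − 6×56 / (6×35) = 1 − 336/210 ≈ -0.600

-0.600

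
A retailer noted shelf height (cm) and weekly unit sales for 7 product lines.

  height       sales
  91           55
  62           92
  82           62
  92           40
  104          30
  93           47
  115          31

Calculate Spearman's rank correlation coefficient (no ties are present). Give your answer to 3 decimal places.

Rank height: 3, 1, 2, 4, 6, 5, 7
Rank sales: 5, 7, 6, 3, 1, 4, 2
d = rank(height) − rank(sales): -2, -6, -4, 1, 5, 1, 5; Σd² = 108
ρ = 1 − 6Σd² / [n(n²−1)] = 1 − 6×108 / (7×48) = 1 − 648/336 ≈ -0.929

-0.929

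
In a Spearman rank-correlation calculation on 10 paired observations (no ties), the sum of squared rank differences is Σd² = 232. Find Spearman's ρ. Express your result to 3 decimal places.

ρ = 1 − 6Σd² / [n(n²−1)] = 1 − 6×232 / (10×99)
  = 1 − 1392/990 = 1 − 1.4061 ≈ -0.406

-0.406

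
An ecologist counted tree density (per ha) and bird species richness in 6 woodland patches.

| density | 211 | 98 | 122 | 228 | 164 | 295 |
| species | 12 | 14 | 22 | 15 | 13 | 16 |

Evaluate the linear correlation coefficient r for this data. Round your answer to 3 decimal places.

-0.218

n = 6, Σx = 1118, Σy = 92, Σx² = 234914, Σy² = 1474, Σxy = 16860
nΣxy − ΣxΣy = 101160 − 102856 = -1696
nΣx² − (Σx)² = 1409484 − 1249924 = 159560; nΣy² − (Σy)² = 8844 − 8464 = 380
r = -1696 / √(159560 × 380) = -1696 / 7786.7066 ≈ -0.218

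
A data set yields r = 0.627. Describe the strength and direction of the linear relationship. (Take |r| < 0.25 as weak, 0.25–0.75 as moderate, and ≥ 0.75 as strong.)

r = 0.627 > 0 so the relationship is positive.
|r| = 0.627, which falls in the moderate range.

moderate positive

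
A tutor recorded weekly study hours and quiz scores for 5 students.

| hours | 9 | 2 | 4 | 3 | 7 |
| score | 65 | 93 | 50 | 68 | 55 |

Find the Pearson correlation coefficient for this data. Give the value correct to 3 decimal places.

n = 5, Σx = 25, Σy = 331, Σx² = 159, Σy² = 23023, Σxy = 1560
nΣxy − ΣxΣy = 7800 − 8275 = -475
nΣx² − (Σx)² = 795 − 625 = 170; nΣy² − (Σy)² = 115115 − 109561 = 5554
r = -475 / √(170 × 5554) = -475 / 971.6893 ≈ -0.489

-0.489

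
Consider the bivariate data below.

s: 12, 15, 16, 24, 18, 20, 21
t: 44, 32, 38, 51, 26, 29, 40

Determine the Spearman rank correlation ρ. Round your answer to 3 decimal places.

Rank s: 1, 2, 3, 7, 4, 5, 6
Rank t: 6, 3, 4, 7, 1, 2, 5
d = rank(s) − rank(t): -5, -1, -1, 0, 3, 3, 1; Σd² = 46
ρ = 1 − 6Σd² / [n(n²−1)] = 1 − 6×46 / (7×48) = 1 − 276/336 ≈ 0.179

0.179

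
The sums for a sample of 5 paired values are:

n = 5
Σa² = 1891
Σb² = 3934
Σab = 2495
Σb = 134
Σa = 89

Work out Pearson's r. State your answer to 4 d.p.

r = (nΣab − ΣaΣb) / √[(nΣa² − (Σa)²)(nΣb² − (Σb)²)]
Numerator: 5×2495 − 89×134 = 549
Denominator: √[(9455 − 7921)(19670 − 17956)] = √[1534 × 1714] = 1621.5042
r = 549 / 1621.5042 ≈ 0.3386

0.3386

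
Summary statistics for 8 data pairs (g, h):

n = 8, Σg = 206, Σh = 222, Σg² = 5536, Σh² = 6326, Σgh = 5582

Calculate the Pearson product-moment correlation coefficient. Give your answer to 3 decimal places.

-0.687

r = (nΣgh − ΣgΣh) / √[(nΣg² − (Σg)²)(nΣh² − (Σh)²)]
Numerator: 8×5582 − 206×222 = -1076
Denominator: √[(44288 − 42436)(50608 − 49284)] = √[1852 × 1324] = 1565.9017
r = -1076 / 1565.9017 ≈ -0.687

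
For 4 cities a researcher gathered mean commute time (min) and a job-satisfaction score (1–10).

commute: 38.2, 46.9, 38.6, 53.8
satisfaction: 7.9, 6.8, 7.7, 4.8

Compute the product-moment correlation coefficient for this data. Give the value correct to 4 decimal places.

n = 4, Σx = 177.5, Σy = 27.2, Σx² = 8043.25, Σy² = 190.98, Σxy = 1176.16
nΣxy − ΣxΣy = 4704.64 − 4828 = -123.36
nΣx² − (Σx)² = 32173 − 31506.25 = 666.75; nΣy² − (Σy)² = 763.92 − 739.84 = 24.08
r = -123.36 / √(666.75 × 24.08) = -123.36 / 126.7097 ≈ -0.9736

-0.9736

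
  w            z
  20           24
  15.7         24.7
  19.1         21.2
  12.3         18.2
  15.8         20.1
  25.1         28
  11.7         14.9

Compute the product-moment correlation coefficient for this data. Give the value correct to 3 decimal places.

0.871

n = 7, Σw = 119.7, Σz = 151.1, Σw² = 2179.13, Σz² = 3376.79, Σwz = 2691.28
nΣwz − ΣwΣz = 18838.96 − 18086.67 = 752.29
nΣw² − (Σw)² = 15253.91 − 14328.09 = 925.82; nΣz² − (Σz)² = 23637.53 − 22831.21 = 806.32
r = 752.29 / √(925.82 × 806.32) = 752.29 / 864.0065 ≈ 0.871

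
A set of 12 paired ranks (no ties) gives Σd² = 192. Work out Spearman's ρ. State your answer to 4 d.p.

ρ = 1 − 6Σd² / [n(n²−1)] = 1 − 6×192 / (12×143)
  = 1 − 1152/1716 = 1 − 0.67133 ≈ 0.3287

0.3287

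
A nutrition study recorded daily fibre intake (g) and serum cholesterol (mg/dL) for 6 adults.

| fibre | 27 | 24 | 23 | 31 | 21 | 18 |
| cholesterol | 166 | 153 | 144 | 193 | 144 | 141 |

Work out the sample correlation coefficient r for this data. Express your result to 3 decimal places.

0.939

n = 6, Σx = 144, Σy = 941, Σx² = 3560, Σy² = 149567, Σxy = 23011
nΣxy − ΣxΣy = 138066 − 135504 = 2562
nΣx² − (Σx)² = 21360 − 20736 = 624; nΣy² − (Σy)² = 897402 − 885481 = 11921
r = 2562 / √(624 × 11921) = 2562 / 2727.3988 ≈ 0.939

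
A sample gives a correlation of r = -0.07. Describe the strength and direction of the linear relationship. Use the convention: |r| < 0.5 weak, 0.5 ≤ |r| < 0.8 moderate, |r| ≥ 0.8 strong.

r = -0.07 < 0 so the relationship is negative.
|r| = 0.07, which falls in the weak range.

weak negative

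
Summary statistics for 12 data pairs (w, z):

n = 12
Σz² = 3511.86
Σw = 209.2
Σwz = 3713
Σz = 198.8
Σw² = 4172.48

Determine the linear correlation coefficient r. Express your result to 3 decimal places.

0.730

r = (nΣwz − ΣwΣz) / √[(nΣw² − (Σw)²)(nΣz² − (Σz)²)]
Numerator: 12×3713 − 209.2×198.8 = 2967.04
Denominator: √[(50069.76 − 43764.64)(42142.32 − 39521.44)] = √[6305.12 × 2620.88] = 4065.0908
r = 2967.04 / 4065.0908 ≈ 0.730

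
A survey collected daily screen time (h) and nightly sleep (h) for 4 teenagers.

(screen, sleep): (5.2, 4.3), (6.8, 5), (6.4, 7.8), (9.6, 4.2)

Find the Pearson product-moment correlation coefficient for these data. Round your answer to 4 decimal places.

n = 4, Σx = 28, Σy = 21.3, Σx² = 206.4, Σy² = 121.97, Σxy = 146.6
nΣxy − ΣxΣy = 586.4 − 596.4 = -10
nΣx² − (Σx)² = 825.6 − 784 = 41.6; nΣy² − (Σy)² = 487.88 − 453.69 = 34.19
r = -10 / √(41.6 × 34.19) = -10 / 37.7134 ≈ -0.2652

-0.2652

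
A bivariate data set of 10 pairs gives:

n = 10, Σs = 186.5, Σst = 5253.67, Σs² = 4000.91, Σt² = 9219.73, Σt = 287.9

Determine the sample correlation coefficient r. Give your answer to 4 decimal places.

r = (nΣst − ΣsΣt) / √[(nΣs² − (Σs)²)(nΣt² − (Σt)²)]
Numerator: 10×5253.67 − 186.5×287.9 = -1156.65
Denominator: √[(40009.1 − 34782.25)(92197.3 − 82886.41)] = √[5226.85 × 9310.89] = 6976.1469
r = -1156.65 / 6976.1469 ≈ -0.1658

-0.1658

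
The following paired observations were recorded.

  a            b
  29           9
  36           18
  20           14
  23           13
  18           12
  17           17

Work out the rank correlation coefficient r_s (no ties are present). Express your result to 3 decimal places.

0.029

Rank a: 5, 6, 3, 4, 2, 1
Rank b: 1, 6, 4, 3, 2, 5
d = rank(a) − rank(b): 4, 0, -1, 1, 0, -4; Σd² = 34
ρ = 1 − 6Σd² / [n(n²−1)] = 1 − 6×34 / (6×35) = 1 − 204/210 ≈ 0.029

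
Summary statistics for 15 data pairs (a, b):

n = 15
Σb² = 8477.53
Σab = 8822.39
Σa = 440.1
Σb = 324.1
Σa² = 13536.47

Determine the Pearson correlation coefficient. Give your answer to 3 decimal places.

-0.716

r = (nΣab − ΣaΣb) / √[(nΣa² − (Σa)²)(nΣb² − (Σb)²)]
Numerator: 15×8822.39 − 440.1×324.1 = -10300.56
Denominator: √[(203047.05 − 193688.01)(127162.95 − 105040.81)] = √[9359.04 × 22122.14] = 14388.9539
r = -10300.56 / 14388.9539 ≈ -0.716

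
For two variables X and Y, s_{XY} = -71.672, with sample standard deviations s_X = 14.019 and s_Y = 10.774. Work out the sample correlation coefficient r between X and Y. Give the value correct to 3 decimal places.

-0.475

r = Cov(X,Y) / (s_X · s_Y) = -71.672 / (14.019 × 10.774)
  = -71.672 / 151.0407 ≈ -0.475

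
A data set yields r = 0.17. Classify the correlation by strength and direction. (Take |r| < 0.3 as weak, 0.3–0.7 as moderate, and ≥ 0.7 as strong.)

weak positive

r = 0.17 > 0 so the relationship is positive.
|r| = 0.17, which falls in the weak range.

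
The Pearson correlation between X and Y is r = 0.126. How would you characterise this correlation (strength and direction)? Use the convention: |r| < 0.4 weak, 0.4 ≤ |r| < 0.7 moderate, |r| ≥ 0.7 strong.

weak positive

r = 0.126 > 0 so the relationship is positive.
|r| = 0.126, which falls in the weak range.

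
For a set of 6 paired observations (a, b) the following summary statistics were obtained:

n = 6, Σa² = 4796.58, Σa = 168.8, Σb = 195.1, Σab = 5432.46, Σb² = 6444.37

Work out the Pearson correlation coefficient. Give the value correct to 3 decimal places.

-0.815

r = (nΣab − ΣaΣb) / √[(nΣa² − (Σa)²)(nΣb² − (Σb)²)]
Numerator: 6×5432.46 − 168.8×195.1 = -338.12
Denominator: √[(28779.48 − 28493.44)(38666.22 − 38064.01)] = √[286.04 × 602.21] = 415.0375
r = -338.12 / 415.0375 ≈ -0.815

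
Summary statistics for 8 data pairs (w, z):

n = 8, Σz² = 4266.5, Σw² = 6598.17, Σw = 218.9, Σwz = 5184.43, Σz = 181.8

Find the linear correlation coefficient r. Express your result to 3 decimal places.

0.732

r = (nΣwz − ΣwΣz) / √[(nΣw² − (Σw)²)(nΣz² − (Σz)²)]
Numerator: 8×5184.43 − 218.9×181.8 = 1679.42
Denominator: √[(52785.36 − 47917.21)(34132 − 33051.24)] = √[4868.15 × 1080.76] = 2293.7528
r = 1679.42 / 2293.7528 ≈ 0.732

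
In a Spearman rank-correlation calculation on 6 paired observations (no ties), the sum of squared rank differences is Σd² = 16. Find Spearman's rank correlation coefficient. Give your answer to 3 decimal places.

0.543

ρ = 1 − 6Σd² / [n(n²−1)] = 1 − 6×16 / (6×35)
  = 1 − 96/210 = 1 − 0.4571 ≈ 0.543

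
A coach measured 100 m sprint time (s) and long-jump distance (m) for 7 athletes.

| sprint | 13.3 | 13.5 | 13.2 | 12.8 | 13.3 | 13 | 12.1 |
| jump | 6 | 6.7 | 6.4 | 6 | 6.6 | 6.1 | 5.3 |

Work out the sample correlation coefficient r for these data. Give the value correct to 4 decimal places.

0.9117

n = 7, Σx = 91.2, Σy = 43.1, Σx² = 1189.52, Σy² = 266.71, Σxy = 562.74
nΣxy − ΣxΣy = 3939.18 − 3930.72 = 8.46
nΣx² − (Σx)² = 8326.64 − 8317.44 = 9.2; nΣy² − (Σy)² = 1866.97 − 1857.61 = 9.36
r = 8.46 / √(9.2 × 9.36) = 8.46 / 9.2797 ≈ 0.9117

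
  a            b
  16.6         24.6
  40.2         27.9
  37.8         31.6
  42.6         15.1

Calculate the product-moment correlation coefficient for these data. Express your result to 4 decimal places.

n = 4, Σa = 137.2, Σb = 99.2, Σa² = 5135.2, Σb² = 2610.14, Σab = 3367.68
nΣab − ΣaΣb = 13470.72 − 13610.24 = -139.52
nΣa² − (Σa)² = 20540.8 − 18823.84 = 1716.96; nΣb² − (Σb)² = 10440.56 − 9840.64 = 599.92
r = -139.52 / √(1716.96 × 599.92) = -139.52 / 1014.9082 ≈ -0.1375

-0.1375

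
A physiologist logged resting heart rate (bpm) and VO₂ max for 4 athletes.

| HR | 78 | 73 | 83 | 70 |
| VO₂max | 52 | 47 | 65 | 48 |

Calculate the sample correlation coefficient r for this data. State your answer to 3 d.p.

0.915

n = 4, Σx = 304, Σy = 212, Σx² = 23202, Σy² = 11442, Σxy = 16242
nΣxy − ΣxΣy = 64968 − 64448 = 520
nΣx² − (Σx)² = 92808 − 92416 = 392; nΣy² − (Σy)² = 45768 − 44944 = 824
r = 520 / √(392 × 824) = 520 / 568.3379 ≈ 0.915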